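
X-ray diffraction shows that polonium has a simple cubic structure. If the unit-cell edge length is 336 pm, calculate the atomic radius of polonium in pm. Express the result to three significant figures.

In a simple cubic lattice, atoms touch along the cell edge, so a = 2r.
r = a/2 = 336/2 = 168 pm.

168 pm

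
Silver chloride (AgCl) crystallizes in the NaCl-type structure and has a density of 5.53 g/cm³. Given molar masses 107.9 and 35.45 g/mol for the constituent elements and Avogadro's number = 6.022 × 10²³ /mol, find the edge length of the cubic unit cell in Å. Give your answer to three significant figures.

5.56 Å

M(AgCl) = 143.35 g/mol; Z = 4 formula units per cell.
a³ = Z·M/(N_A·ρ) = 4 × 143.35 / (6.022 × 10²³ × 5.53) = 1.722 × 10^-22 cm³, so a = 5.563 × 10^-8 cm = 5.56 Å.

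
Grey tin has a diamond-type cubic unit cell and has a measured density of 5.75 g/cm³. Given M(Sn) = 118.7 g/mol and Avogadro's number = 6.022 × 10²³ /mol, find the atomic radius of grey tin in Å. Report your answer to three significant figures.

1.41 Å

For a diamond cubic cell (Z = 8), a³ = Z·M/(N_A·ρ) = 8 × 118.7 / (6.022 × 10²³ × 5.750) = 2.742 × 10^-22 cm³, so a = 6.497 × 10^-8 cm = 6.497 Å.
Nearest neighbors lie along the body diagonal with √3·a = 8r, so r = 0.2165 × a = 1.41 Å.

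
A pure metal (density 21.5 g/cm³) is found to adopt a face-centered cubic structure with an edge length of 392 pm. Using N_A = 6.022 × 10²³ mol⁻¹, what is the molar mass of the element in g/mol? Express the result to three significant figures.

An FCC cell has Z = 4 atoms; a = 3.920 × 10^-8 cm.
M = ρ·N_A·a³/Z = 21.5 × 6.022 × 10²³ × 6.024 × 10^-23 / 4 = 195 g/mol.

195 g/mol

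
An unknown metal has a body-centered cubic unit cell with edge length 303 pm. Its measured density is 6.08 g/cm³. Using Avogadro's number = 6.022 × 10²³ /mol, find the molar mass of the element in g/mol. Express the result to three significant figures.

A BCC cell has Z = 2 atoms; a = 3.030 × 10^-8 cm.
M = ρ·N_A·a³/Z = 6.08 × 6.022 × 10²³ × 2.782 × 10^-23 / 2 = 50.9 g/mol.

50.9 g/mol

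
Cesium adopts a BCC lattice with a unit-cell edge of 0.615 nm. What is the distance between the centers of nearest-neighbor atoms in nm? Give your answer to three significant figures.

In a BCC structure, atoms touch along the body diagonal, so √3·a = 4r; the nearest-neighbor distance equals 2r = 0.8660·a.
d = 0.8660 × 0.615 = 0.533 nm.

0.533 nm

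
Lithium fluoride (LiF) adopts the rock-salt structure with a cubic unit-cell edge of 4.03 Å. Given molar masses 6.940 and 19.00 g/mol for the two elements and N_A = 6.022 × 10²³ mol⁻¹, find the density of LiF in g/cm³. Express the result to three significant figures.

The rock-salt structure contains Z = 4 formula units per cell; M(LiF) = 6.940 + 19.00 = 25.94 g/mol.
a³ = (4.030 × 10^-8 cm)³ = 6.545 × 10^-23 cm³.
ρ = 4 × 25.94 / (6.022 × 10²³ × 6.545 × 10^-23) = 2.633 g/cm³.

2.63 g/cm³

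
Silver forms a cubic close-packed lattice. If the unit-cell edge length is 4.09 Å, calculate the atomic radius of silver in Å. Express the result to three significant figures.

1.45 Å

In an FCC lattice, atoms touch along the face diagonal, so √2·a = 4r.
r = √2·a/4 = 1.4142 × 4.09 / 4 = 1.45 Å.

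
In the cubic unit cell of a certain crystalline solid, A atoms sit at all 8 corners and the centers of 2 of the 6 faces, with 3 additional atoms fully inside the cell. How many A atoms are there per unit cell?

5

Corner atoms are shared by 8 cells (1/8 each), face atoms by 2 (1/2 each), interior atoms are unshared.
Net atoms = 8 × 1/8 + 2 × 1/2 + 3 = 1 + 1 + 3 = 5.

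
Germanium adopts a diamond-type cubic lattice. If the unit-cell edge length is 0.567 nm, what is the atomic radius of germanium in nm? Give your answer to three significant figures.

0.123 nm

In a diamond cubic lattice, nearest neighbors lie along the body diagonal with √3·a = 8r.
r = √3·a/8 = 1.7321 × 0.567 / 8 = 0.123 nm.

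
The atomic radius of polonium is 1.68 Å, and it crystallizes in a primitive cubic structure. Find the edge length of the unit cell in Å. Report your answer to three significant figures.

In a simple cubic lattice, atoms touch along the cell edge, so a = 2r.
a = 2r = 2 × 1.68 = 3.36 Å.

3.36 Å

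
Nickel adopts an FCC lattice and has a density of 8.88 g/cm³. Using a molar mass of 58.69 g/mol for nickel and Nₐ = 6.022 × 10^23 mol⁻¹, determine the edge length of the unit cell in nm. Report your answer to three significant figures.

With Z = 4 atoms per FCC cell, a³ = Z·M/(N_A·ρ) = 4 × 58.69 / (6.022 × 10²³ × 8.880 g/cm³) = 4.390 × 10^-23 cm³.
a = (4.390 × 10^-23)^(1/3) = 3.528 × 10^-8 cm = 0.353 nm.

0.353 nm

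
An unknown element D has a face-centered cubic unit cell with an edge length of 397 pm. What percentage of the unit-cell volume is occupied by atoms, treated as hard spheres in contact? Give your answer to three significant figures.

In an FCC lattice atoms touch along the face diagonal, so √2·a = 4r, so r = 0.3536a = 140.4 pm.
Packing fraction = Z·(4/3)πr³ / a³ = 4 × (4/3)π × (140.4)³ / (397)³ = 0.7405 = 74.0%.

74.0%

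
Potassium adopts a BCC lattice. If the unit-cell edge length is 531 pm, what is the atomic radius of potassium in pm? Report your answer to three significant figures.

230 pm

In a BCC lattice, atoms touch along the body diagonal, so √3·a = 4r.
r = √3·a/4 = 1.7321 × 531 / 4 = 230 pm.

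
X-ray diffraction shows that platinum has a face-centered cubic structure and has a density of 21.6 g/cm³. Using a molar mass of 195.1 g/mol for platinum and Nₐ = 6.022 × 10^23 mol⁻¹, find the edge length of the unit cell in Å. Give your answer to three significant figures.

With Z = 4 atoms per FCC cell, a³ = Z·M/(N_A·ρ) = 4 × 195.1 / (6.022 × 10²³ × 21.60 g/cm³) = 6.000 × 10^-23 cm³.
a = (6.000 × 10^-23)^(1/3) = 3.915 × 10^-8 cm = 3.91 Å.

3.91 Å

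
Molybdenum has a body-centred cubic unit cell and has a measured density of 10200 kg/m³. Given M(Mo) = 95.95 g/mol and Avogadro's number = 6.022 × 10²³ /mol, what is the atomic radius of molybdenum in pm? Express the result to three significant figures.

136 pm

For a BCC cell (Z = 2), a³ = Z·M/(N_A·ρ) = 2 × 95.95 / (6.022 × 10²³ × 10.20) = 3.124 × 10^-23 cm³, so a = 3.150 × 10^-8 cm = 315.0 pm.
Atoms touch along the body diagonal, so √3·a = 4r, so r = 0.4330 × a = 136 pm.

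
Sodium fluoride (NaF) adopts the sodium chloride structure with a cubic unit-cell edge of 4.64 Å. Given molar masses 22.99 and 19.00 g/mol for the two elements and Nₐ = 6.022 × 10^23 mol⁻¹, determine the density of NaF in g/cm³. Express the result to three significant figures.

The sodium chloride structure contains Z = 4 formula units per cell; M(NaF) = 22.99 + 19.00 = 41.99 g/mol.
a³ = (4.640 × 10^-8 cm)³ = 9.990 × 10^-23 cm³.
ρ = 4 × 41.99 / (6.022 × 10²³ × 9.990 × 10^-23) = 2.792 g/cm³.

2.79 g/cm³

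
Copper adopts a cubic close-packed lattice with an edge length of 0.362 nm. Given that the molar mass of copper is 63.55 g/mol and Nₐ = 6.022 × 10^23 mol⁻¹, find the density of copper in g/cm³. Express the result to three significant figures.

8.90 g/cm³

An FCC unit cell contains Z = 4 atoms.
Cell volume: a³ = (0.362 nm)³ = (3.620 × 10^-8 cm)³ = 4.744 × 10^-23 cm³.
ρ = Z·M/(N_A·a³) = 4 × 63.55 / (6.022 × 10²³ × 4.744 × 10^-23) = 8.898 g/cm³.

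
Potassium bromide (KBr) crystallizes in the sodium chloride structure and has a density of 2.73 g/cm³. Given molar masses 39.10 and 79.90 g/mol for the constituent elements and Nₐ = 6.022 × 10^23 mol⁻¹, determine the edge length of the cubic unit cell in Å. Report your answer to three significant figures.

6.62 Å

M(KBr) = 119.0 g/mol; Z = 4 formula units per cell.
a³ = Z·M/(N_A·ρ) = 4 × 119.0 / (6.022 × 10²³ × 2.73) = 2.895 × 10^-22 cm³, so a = 6.616 × 10^-8 cm = 6.62 Å.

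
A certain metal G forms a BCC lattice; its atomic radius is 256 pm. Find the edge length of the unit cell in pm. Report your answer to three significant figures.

In a BCC lattice, atoms touch along the body diagonal, so √3·a = 4r.
a = 4r/√3 = 4 × 256 / 1.7321 = 591 pm.

591 pm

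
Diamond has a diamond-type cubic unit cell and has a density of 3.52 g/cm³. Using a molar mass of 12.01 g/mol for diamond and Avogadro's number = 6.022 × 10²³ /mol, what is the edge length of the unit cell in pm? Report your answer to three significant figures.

With Z = 8 atoms per diamond cubic cell, a³ = Z·M/(N_A·ρ) = 8 × 12.01 / (6.022 × 10²³ × 3.520 g/cm³) = 4.533 × 10^-23 cm³.
a = (4.533 × 10^-23)^(1/3) = 3.565 × 10^-8 cm = 357 pm.

357 pm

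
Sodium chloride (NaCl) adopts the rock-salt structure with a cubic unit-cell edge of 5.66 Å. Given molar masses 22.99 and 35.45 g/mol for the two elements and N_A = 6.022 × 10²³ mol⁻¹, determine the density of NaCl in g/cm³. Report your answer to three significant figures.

2.14 g/cm³

The rock-salt structure contains Z = 4 formula units per cell; M(NaCl) = 22.99 + 35.45 = 58.44 g/mol.
a³ = (5.660 × 10^-8 cm)³ = 1.813 × 10^-22 cm³.
ρ = 4 × 58.44 / (6.022 × 10²³ × 1.813 × 10^-22) = 2.141 g/cm³.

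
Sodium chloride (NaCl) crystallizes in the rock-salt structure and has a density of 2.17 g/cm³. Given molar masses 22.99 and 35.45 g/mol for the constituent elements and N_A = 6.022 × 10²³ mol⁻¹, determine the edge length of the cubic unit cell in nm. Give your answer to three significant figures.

0.563 nm

M(NaCl) = 58.44 g/mol; Z = 4 formula units per cell.
a³ = Z·M/(N_A·ρ) = 4 × 58.44 / (6.022 × 10²³ × 2.17) = 1.789 × 10^-22 cm³, so a = 5.635 × 10^-8 cm = 0.563 nm.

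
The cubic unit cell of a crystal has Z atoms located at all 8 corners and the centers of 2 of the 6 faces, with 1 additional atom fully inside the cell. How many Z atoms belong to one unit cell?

Corner atoms are shared by 8 cells (1/8 each), face atoms by 2 (1/2 each), interior atoms are unshared.
Net atoms = 8 × 1/8 + 2 × 1/2 + 1 = 1 + 1 + 1 = 3.

3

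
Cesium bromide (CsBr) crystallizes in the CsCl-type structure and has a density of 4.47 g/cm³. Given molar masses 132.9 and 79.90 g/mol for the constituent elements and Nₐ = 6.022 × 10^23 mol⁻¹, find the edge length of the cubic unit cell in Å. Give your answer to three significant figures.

M(CsBr) = 212.8 g/mol; Z = 1 formula unit per cell.
a³ = Z·M/(N_A·ρ) = 1 × 212.8 / (6.022 × 10²³ × 4.47) = 7.905 × 10^-23 cm³, so a = 4.292 × 10^-8 cm = 4.29 Å.

4.29 Å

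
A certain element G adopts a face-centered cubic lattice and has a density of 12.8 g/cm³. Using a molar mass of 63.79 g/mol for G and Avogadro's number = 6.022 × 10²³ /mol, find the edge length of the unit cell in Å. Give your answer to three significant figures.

With Z = 4 atoms per FCC cell, a³ = Z·M/(N_A·ρ) = 4 × 63.79 / (6.022 × 10²³ × 12.80 g/cm³) = 3.310 × 10^-23 cm³.
a = (3.310 × 10^-23)^(1/3) = 3.211 × 10^-8 cm = 3.21 Å.

3.21 Å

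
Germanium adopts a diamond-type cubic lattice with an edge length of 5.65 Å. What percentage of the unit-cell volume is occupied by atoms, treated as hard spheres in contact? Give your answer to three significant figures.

In a diamond cubic lattice nearest neighbors lie along the body diagonal with √3·a = 8r, so r = 0.2165a = 1.223 Å.
Packing fraction = Z·(4/3)πr³ / a³ = 8 × (4/3)π × (1.223)³ / (5.65)³ = 0.3401 = 34.0%.

34.0%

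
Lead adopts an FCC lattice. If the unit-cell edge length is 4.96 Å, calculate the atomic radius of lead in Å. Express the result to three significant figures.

In an FCC lattice, atoms touch along the face diagonal, so √2·a = 4r.
r = √2·a/4 = 1.4142 × 4.96 / 4 = 1.75 Å.

1.75 Å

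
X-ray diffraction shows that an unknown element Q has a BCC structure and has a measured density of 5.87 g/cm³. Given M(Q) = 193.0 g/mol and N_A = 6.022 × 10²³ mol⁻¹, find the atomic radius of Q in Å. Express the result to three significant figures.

2.07 Å

For a BCC cell (Z = 2), a³ = Z·M/(N_A·ρ) = 2 × 193.0 / (6.022 × 10²³ × 5.870) = 1.092 × 10^-22 cm³, so a = 4.780 × 10^-8 cm = 4.780 Å.
Atoms touch along the body diagonal, so √3·a = 4r, so r = 0.4330 × a = 2.07 Å.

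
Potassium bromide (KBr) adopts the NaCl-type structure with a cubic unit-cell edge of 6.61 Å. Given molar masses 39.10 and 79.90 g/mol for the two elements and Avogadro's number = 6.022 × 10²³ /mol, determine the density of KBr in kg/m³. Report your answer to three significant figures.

2740 kg/m³

The NaCl-type structure contains Z = 4 formula units per cell; M(KBr) = 39.10 + 79.90 = 119.0 g/mol.
a³ = (6.610 × 10^-8 cm)³ = 2.888 × 10^-22 cm³.
ρ = 4 × 119.0 / (6.022 × 10²³ × 2.888 × 10^-22) = 2.737 g/cm³ = 2740 kg/m³.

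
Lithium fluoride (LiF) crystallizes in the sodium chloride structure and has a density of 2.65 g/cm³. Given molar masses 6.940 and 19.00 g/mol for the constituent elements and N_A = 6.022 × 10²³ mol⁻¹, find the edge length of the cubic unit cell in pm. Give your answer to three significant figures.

M(LiF) = 25.94 g/mol; Z = 4 formula units per cell.
a³ = Z·M/(N_A·ρ) = 4 × 25.94 / (6.022 × 10²³ × 2.65) = 6.502 × 10^-23 cm³, so a = 4.021 × 10^-8 cm = 402 pm.

402 pm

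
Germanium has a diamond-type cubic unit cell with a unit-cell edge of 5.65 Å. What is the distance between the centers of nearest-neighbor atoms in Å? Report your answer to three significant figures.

In a diamond cubic structure, nearest neighbors lie along the body diagonal with √3·a = 8r; the nearest-neighbor distance equals 2r = 0.4330·a.
d = 0.4330 × 5.65 = 2.45 Å.

2.45 Å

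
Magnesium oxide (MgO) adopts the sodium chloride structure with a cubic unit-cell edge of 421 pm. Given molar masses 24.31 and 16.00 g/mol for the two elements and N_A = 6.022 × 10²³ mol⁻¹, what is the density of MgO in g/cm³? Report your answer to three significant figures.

3.59 g/cm³

The sodium chloride structure contains Z = 4 formula units per cell; M(MgO) = 24.31 + 16.00 = 40.31 g/mol.
a³ = (4.210 × 10^-8 cm)³ = 7.462 × 10^-23 cm³.
ρ = 4 × 40.31 / (6.022 × 10²³ × 7.462 × 10^-23) = 3.588 g/cm³.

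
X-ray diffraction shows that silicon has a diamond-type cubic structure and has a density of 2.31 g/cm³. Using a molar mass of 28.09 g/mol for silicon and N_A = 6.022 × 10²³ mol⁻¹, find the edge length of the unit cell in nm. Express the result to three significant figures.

With Z = 8 atoms per diamond cubic cell, a³ = Z·M/(N_A·ρ) = 8 × 28.09 / (6.022 × 10²³ × 2.310 g/cm³) = 1.615 × 10^-22 cm³.
a = (1.615 × 10^-22)^(1/3) = 5.446 × 10^-8 cm = 0.545 nm.

0.545 nm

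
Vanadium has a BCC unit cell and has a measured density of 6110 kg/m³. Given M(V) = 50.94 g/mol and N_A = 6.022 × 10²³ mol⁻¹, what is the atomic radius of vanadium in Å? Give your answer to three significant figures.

For a BCC cell (Z = 2), a³ = Z·M/(N_A·ρ) = 2 × 50.94 / (6.022 × 10²³ × 6.110) = 2.769 × 10^-23 cm³, so a = 3.025 × 10^-8 cm = 3.025 Å.
Atoms touch along the body diagonal, so √3·a = 4r, so r = 0.4330 × a = 1.31 Å.

1.31 Å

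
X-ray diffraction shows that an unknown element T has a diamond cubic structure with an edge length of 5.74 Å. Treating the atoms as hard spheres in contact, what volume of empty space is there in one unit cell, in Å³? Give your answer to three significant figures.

In a diamond cubic lattice nearest neighbors lie along the body diagonal with √3·a = 8r, so r = 0.2165a = 1.243 Å.
V_cell = a³ = 189.1 Å³; V_atoms = 8 × (4/3)πr³ = 64.32 Å³.
Empty space = 189.1 − 64.32 = 125 Å³.

125 Å³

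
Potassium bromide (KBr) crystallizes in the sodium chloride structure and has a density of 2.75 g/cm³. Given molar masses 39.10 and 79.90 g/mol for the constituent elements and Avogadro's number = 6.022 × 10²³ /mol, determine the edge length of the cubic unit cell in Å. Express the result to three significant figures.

6.60 Å

M(KBr) = 119.0 g/mol; Z = 4 formula units per cell.
a³ = Z·M/(N_A·ρ) = 4 × 119.0 / (6.022 × 10²³ × 2.75) = 2.874 × 10^-22 cm³, so a = 6.600 × 10^-8 cm = 6.60 Å.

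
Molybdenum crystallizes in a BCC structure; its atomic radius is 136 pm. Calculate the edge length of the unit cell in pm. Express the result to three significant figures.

314 pm

In a BCC lattice, atoms touch along the body diagonal, so √3·a = 4r.
a = 4r/√3 = 4 × 136 / 1.7321 = 314 pm.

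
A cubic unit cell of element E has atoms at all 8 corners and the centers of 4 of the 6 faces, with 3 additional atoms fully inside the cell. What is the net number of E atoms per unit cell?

6

Corner atoms are shared by 8 cells (1/8 each), face atoms by 2 (1/2 each), interior atoms are unshared.
Net atoms = 8 × 1/8 + 4 × 1/2 + 3 = 1 + 2 + 3 = 6.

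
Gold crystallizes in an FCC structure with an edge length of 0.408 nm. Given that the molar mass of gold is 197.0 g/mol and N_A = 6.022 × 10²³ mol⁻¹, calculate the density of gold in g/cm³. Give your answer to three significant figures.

An FCC unit cell contains Z = 4 atoms.
Cell volume: a³ = (0.408 nm)³ = (4.080 × 10^-8 cm)³ = 6.792 × 10^-23 cm³.
ρ = Z·M/(N_A·a³) = 4 × 197.0 / (6.022 × 10²³ × 6.792 × 10^-23) = 19.27 g/cm³.

19.3 g/cm³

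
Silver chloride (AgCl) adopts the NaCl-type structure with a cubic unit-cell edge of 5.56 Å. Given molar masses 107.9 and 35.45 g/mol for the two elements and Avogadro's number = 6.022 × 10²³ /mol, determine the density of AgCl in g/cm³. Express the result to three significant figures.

5.54 g/cm³

The NaCl-type structure contains Z = 4 formula units per cell; M(AgCl) = 107.9 + 35.45 = 143.35 g/mol.
a³ = (5.560 × 10^-8 cm)³ = 1.719 × 10^-22 cm³.
ρ = 4 × 143.35 / (6.022 × 10²³ × 1.719 × 10^-22) = 5.540 g/cm³.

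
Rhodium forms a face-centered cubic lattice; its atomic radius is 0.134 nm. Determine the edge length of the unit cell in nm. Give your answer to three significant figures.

In an FCC lattice, atoms touch along the face diagonal, so √2·a = 4r.
a = 4r/√2 = 4 × 0.134 / 1.4142 = 0.379 nm.

0.379 nm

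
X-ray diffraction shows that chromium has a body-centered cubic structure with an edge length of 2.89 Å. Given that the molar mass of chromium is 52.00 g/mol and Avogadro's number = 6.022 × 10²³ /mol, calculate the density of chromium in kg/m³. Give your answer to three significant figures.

A BCC unit cell contains Z = 2 atoms.
Cell volume: a³ = (2.89 Å)³ = (2.890 × 10^-8 cm)³ = 2.414 × 10^-23 cm³.
ρ = Z·M/(N_A·a³) = 2 × 52.00 / (6.022 × 10²³ × 2.414 × 10^-23) = 7.155 g/cm³ = 7150 kg/m³.

7150 kg/m³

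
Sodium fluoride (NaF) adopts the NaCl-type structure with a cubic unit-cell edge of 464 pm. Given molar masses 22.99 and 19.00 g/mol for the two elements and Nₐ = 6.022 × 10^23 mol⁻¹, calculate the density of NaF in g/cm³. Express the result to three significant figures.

The NaCl-type structure contains Z = 4 formula units per cell; M(NaF) = 22.99 + 19.00 = 41.99 g/mol.
a³ = (4.640 × 10^-8 cm)³ = 9.990 × 10^-23 cm³.
ρ = 4 × 41.99 / (6.022 × 10²³ × 9.990 × 10^-23) = 2.792 g/cm³.

2.79 g/cm³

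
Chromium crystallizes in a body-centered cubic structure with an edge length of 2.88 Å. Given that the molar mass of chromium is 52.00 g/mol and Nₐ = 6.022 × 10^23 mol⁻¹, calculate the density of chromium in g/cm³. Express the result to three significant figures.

A BCC unit cell contains Z = 2 atoms.
Cell volume: a³ = (2.88 Å)³ = (2.880 × 10^-8 cm)³ = 2.389 × 10^-23 cm³.
ρ = Z·M/(N_A·a³) = 2 × 52.00 / (6.022 × 10²³ × 2.389 × 10^-23) = 7.230 g/cm³.

7.23 g/cm³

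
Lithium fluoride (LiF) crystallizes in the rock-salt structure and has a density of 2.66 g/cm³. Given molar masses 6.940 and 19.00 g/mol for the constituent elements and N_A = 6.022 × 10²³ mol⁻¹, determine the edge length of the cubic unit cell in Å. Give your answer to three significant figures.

4.02 Å

M(LiF) = 25.94 g/mol; Z = 4 formula units per cell.
a³ = Z·M/(N_A·ρ) = 4 × 25.94 / (6.022 × 10²³ × 2.66) = 6.478 × 10^-23 cm³, so a = 4.016 × 10^-8 cm = 4.02 Å.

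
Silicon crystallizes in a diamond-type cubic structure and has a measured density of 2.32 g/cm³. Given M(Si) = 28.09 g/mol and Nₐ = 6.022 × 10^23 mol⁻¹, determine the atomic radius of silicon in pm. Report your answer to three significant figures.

For a diamond cubic cell (Z = 8), a³ = Z·M/(N_A·ρ) = 8 × 28.09 / (6.022 × 10²³ × 2.320) = 1.608 × 10^-22 cm³, so a = 5.438 × 10^-8 cm = 543.8 pm.
Nearest neighbors lie along the body diagonal with √3·a = 8r, so r = 0.2165 × a = 118 pm.

118 pm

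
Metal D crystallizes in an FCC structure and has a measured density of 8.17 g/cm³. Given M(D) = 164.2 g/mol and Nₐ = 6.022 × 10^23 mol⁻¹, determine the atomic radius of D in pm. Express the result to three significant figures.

181 pm

For an FCC cell (Z = 4), a³ = Z·M/(N_A·ρ) = 4 × 164.2 / (6.022 × 10²³ × 8.170) = 1.335 × 10^-22 cm³, so a = 5.111 × 10^-8 cm = 511.1 pm.
Atoms touch along the face diagonal, so √2·a = 4r, so r = 0.3536 × a = 181 pm.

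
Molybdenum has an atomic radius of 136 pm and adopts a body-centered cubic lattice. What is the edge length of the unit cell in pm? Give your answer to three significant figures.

In a BCC lattice, atoms touch along the body diagonal, so √3·a = 4r.
a = 4r/√3 = 4 × 136 / 1.7321 = 314 pm.

314 pm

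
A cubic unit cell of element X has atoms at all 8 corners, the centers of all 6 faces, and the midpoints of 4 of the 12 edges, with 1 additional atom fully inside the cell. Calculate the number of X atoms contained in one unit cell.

6

Corner atoms are shared by 8 cells (1/8 each), face atoms by 2 (1/2 each), edge atoms by 4 (1/4 each), interior atoms are unshared.
Net atoms = 8 × 1/8 + 6 × 1/2 + 4 × 1/4 + 1 = 1 + 3 + 1 + 1 = 6.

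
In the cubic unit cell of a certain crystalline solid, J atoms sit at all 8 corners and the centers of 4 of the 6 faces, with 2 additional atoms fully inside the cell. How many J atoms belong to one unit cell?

Corner atoms are shared by 8 cells (1/8 each), face atoms by 2 (1/2 each), interior atoms are unshared.
Net atoms = 8 × 1/8 + 4 × 1/2 + 2 = 1 + 2 + 2 = 5.

5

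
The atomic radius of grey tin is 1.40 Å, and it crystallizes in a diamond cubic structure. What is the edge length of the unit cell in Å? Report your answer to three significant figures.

6.47 Å

In a diamond cubic lattice, nearest neighbors lie along the body diagonal with √3·a = 8r.
a = 8r/√3 = 8 × 1.40 / 1.7321 = 6.47 Å.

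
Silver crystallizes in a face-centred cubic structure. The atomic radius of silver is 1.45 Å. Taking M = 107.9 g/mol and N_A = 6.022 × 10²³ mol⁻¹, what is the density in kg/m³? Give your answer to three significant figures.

In an FCC lattice, atoms touch along the face diagonal, so √2·a = 4r, giving a = 4.101 Å = 4.101 × 10^-8 cm.
With Z = 4, ρ = Z·M/(N_A·a³) = 4 × 107.9 / (6.022 × 10²³ × 6.898 × 10^-23) = 10.39 g/cm³ = 10400 kg/m³.

10400 kg/m³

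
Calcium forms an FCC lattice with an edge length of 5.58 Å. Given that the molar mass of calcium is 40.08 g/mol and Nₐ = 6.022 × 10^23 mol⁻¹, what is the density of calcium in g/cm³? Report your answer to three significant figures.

1.53 g/cm³

An FCC unit cell contains Z = 4 atoms.
Cell volume: a³ = (5.58 Å)³ = (5.580 × 10^-8 cm)³ = 1.737 × 10^-22 cm³.
ρ = Z·M/(N_A·a³) = 4 × 40.08 / (6.022 × 10²³ × 1.737 × 10^-22) = 1.532 g/cm³.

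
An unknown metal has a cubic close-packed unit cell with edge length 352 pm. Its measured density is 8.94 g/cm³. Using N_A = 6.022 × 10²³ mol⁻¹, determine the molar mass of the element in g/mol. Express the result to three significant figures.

58.7 g/mol

An FCC cell has Z = 4 atoms; a = 3.520 × 10^-8 cm.
M = ρ·N_A·a³/Z = 8.94 × 6.022 × 10²³ × 4.361 × 10^-23 / 4 = 58.7 g/mol.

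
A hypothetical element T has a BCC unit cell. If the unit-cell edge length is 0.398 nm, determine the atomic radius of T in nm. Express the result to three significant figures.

0.172 nm

In a BCC lattice, atoms touch along the body diagonal, so √3·a = 4r.
r = √3·a/4 = 1.7321 × 0.398 / 4 = 0.172 nm.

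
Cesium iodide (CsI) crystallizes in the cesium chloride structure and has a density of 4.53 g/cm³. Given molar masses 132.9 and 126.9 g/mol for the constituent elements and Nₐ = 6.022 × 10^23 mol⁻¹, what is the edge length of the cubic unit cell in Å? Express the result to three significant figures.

4.57 Å

M(CsI) = 259.8 g/mol; Z = 1 formula unit per cell.
a³ = Z·M/(N_A·ρ) = 1 × 259.8 / (6.022 × 10²³ × 4.53) = 9.524 × 10^-23 cm³, so a = 4.567 × 10^-8 cm = 4.57 Å.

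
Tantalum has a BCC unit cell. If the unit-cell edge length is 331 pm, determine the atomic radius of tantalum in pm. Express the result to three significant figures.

In a BCC lattice, atoms touch along the body diagonal, so √3·a = 4r.
r = √3·a/4 = 1.7321 × 331 / 4 = 143 pm.

143 pm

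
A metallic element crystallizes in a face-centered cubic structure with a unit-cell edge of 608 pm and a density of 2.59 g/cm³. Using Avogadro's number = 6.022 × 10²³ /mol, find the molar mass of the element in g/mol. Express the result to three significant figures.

87.6 g/mol

An FCC cell has Z = 4 atoms; a = 6.080 × 10^-8 cm.
M = ρ·N_A·a³/Z = 2.59 × 6.022 × 10²³ × 2.248 × 10^-22 / 4 = 87.6 g/mol.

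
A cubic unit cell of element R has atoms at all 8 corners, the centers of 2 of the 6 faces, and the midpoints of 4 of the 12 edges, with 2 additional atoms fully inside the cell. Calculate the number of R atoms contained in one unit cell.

5

Corner atoms are shared by 8 cells (1/8 each), face atoms by 2 (1/2 each), edge atoms by 4 (1/4 each), interior atoms are unshared.
Net atoms = 8 × 1/8 + 2 × 1/2 + 4 × 1/4 + 2 = 1 + 1 + 1 + 2 = 5.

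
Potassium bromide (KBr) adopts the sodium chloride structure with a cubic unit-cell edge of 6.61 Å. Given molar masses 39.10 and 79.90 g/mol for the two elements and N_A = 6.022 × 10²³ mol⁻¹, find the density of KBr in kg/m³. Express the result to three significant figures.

2740 kg/m³

The sodium chloride structure contains Z = 4 formula units per cell; M(KBr) = 39.10 + 79.90 = 119.0 g/mol.
a³ = (6.610 × 10^-8 cm)³ = 2.888 × 10^-22 cm³.
ρ = 4 × 119.0 / (6.022 × 10²³ × 2.888 × 10^-22) = 2.737 g/cm³ = 2740 kg/m³.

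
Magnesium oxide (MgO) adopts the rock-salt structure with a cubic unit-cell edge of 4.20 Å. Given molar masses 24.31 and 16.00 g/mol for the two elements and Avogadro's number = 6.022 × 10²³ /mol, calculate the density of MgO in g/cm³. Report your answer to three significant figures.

The rock-salt structure contains Z = 4 formula units per cell; M(MgO) = 24.31 + 16.00 = 40.31 g/mol.
a³ = (4.200 × 10^-8 cm)³ = 7.409 × 10^-23 cm³.
ρ = 4 × 40.31 / (6.022 × 10²³ × 7.409 × 10^-23) = 3.614 g/cm³.

3.61 g/cm³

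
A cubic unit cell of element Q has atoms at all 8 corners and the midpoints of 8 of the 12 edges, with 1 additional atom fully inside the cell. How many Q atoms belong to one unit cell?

Corner atoms are shared by 8 cells (1/8 each), edge atoms by 4 (1/4 each), interior atoms are unshared.
Net atoms = 8 × 1/8 + 8 × 1/4 + 1 = 1 + 2 + 1 = 4.

4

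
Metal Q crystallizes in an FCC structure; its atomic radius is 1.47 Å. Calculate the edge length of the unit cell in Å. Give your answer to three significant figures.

4.16 Å

In an FCC lattice, atoms touch along the face diagonal, so √2·a = 4r.
a = 4r/√2 = 4 × 1.47 / 1.4142 = 4.16 Å.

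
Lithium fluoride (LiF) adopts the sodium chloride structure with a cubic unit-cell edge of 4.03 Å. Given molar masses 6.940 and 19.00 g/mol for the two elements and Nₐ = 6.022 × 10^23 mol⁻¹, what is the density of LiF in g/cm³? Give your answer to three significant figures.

The sodium chloride structure contains Z = 4 formula units per cell; M(LiF) = 6.940 + 19.00 = 25.94 g/mol.
a³ = (4.030 × 10^-8 cm)³ = 6.545 × 10^-23 cm³.
ρ = 4 × 25.94 / (6.022 × 10²³ × 6.545 × 10^-23) = 2.633 g/cm³.

2.63 g/cm³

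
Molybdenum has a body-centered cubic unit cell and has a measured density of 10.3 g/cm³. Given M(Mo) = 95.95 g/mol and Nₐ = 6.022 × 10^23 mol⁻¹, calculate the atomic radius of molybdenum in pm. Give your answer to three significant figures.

136 pm

For a BCC cell (Z = 2), a³ = Z·M/(N_A·ρ) = 2 × 95.95 / (6.022 × 10²³ × 10.30) = 3.094 × 10^-23 cm³, so a = 3.139 × 10^-8 cm = 313.9 pm.
Atoms touch along the body diagonal, so √3·a = 4r, so r = 0.4330 × a = 136 pm.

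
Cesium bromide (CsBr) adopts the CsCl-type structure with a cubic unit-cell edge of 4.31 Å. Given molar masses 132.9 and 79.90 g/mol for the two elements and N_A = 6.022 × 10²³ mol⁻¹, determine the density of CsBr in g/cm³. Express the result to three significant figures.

4.41 g/cm³

The CsCl-type structure contains Z = 1 formula unit per cell; M(CsBr) = 132.9 + 79.90 = 212.8 g/mol.
a³ = (4.310 × 10^-8 cm)³ = 8.006 × 10^-23 cm³.
ρ = 1 × 212.8 / (6.022 × 10²³ × 8.006 × 10^-23) = 4.414 g/cm³.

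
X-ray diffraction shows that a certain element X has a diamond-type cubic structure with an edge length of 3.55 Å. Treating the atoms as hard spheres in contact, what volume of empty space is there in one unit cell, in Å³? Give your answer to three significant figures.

In a diamond cubic lattice nearest neighbors lie along the body diagonal with √3·a = 8r, so r = 0.2165a = 0.7686 Å.
V_cell = a³ = 44.74 Å³; V_atoms = 8 × (4/3)πr³ = 15.22 Å³.
Empty space = 44.74 − 15.22 = 29.5 Å³.

29.5 Å³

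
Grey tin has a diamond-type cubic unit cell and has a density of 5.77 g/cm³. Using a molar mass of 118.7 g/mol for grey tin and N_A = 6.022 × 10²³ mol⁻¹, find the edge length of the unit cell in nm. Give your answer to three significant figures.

With Z = 8 atoms per diamond cubic cell, a³ = Z·M/(N_A·ρ) = 8 × 118.7 / (6.022 × 10²³ × 5.770 g/cm³) = 2.733 × 10^-22 cm³.
a = (2.733 × 10^-22)^(1/3) = 6.489 × 10^-8 cm = 0.649 nm.

0.649 nm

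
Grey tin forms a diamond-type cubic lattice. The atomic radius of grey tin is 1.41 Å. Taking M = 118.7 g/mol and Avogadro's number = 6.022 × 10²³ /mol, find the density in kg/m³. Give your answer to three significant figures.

5710 kg/m³

In a diamond cubic lattice, nearest neighbors lie along the body diagonal with √3·a = 8r, giving a = 6.513 Å = 6.513 × 10^-8 cm.
With Z = 8, ρ = Z·M/(N_A·a³) = 8 × 118.7 / (6.022 × 10²³ × 2.762 × 10^-22) = 5.709 g/cm³ = 5710 kg/m³.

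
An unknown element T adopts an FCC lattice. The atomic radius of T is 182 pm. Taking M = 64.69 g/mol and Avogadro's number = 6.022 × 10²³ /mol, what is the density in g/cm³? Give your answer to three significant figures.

3.15 g/cm³

In an FCC lattice, atoms touch along the face diagonal, so √2·a = 4r, giving a = 514.8 pm = 5.148 × 10^-8 cm.
With Z = 4, ρ = Z·M/(N_A·a³) = 4 × 64.69 / (6.022 × 10²³ × 1.364 × 10^-22) = 3.150 g/cm³.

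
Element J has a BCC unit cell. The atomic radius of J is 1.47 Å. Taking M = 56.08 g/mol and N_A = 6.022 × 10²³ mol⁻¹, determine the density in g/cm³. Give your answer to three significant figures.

In a BCC lattice, atoms touch along the body diagonal, so √3·a = 4r, giving a = 3.395 Å = 3.395 × 10^-8 cm.
With Z = 2, ρ = Z·M/(N_A·a³) = 2 × 56.08 / (6.022 × 10²³ × 3.912 × 10^-23) = 4.760 g/cm³.

4.76 g/cm³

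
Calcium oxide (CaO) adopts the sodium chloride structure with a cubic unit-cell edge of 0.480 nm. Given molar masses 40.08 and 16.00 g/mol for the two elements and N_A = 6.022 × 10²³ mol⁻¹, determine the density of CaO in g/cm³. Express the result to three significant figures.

3.37 g/cm³

The sodium chloride structure contains Z = 4 formula units per cell; M(CaO) = 40.08 + 16.00 = 56.08 g/mol.
a³ = (4.800 × 10^-8 cm)³ = 1.106 × 10^-22 cm³.
ρ = 4 × 56.08 / (6.022 × 10²³ × 1.106 × 10^-22) = 3.368 g/cm³.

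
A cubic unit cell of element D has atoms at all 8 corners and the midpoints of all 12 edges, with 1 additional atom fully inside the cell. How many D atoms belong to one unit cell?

Corner atoms are shared by 8 cells (1/8 each), edge atoms by 4 (1/4 each), interior atoms are unshared.
Net atoms = 8 × 1/8 + 12 × 1/4 + 1 = 1 + 3 + 1 = 5.

5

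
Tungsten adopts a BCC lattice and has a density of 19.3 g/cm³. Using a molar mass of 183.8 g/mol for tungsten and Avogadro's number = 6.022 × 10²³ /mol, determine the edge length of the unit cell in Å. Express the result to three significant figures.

With Z = 2 atoms per BCC cell, a³ = Z·M/(N_A·ρ) = 2 × 183.8 / (6.022 × 10²³ × 19.30 g/cm³) = 3.163 × 10^-23 cm³.
a = (3.163 × 10^-23)^(1/3) = 3.162 × 10^-8 cm = 3.16 Å.

3.16 Å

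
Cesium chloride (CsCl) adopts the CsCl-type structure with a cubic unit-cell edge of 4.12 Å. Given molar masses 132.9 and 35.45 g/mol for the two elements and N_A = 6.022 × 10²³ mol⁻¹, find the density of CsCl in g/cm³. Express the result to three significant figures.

4.00 g/cm³

The CsCl-type structure contains Z = 1 formula unit per cell; M(CsCl) = 132.9 + 35.45 = 168.35 g/mol.
a³ = (4.120 × 10^-8 cm)³ = 6.993 × 10^-23 cm³.
ρ = 1 × 168.35 / (6.022 × 10²³ × 6.993 × 10^-23) = 3.997 g/cm³.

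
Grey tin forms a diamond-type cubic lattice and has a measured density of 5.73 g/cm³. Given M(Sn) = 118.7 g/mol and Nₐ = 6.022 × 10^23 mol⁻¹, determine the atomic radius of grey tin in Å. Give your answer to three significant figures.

1.41 Å

For a diamond cubic cell (Z = 8), a³ = Z·M/(N_A·ρ) = 8 × 118.7 / (6.022 × 10²³ × 5.730) = 2.752 × 10^-22 cm³, so a = 6.505 × 10^-8 cm = 6.505 Å.
Nearest neighbors lie along the body diagonal with √3·a = 8r, so r = 0.2165 × a = 1.41 Å.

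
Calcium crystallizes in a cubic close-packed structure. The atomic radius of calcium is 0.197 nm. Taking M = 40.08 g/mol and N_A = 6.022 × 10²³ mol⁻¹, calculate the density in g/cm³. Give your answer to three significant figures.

1.54 g/cm³

In an FCC lattice, atoms touch along the face diagonal, so √2·a = 4r, giving a = 0.5572 nm = 5.572 × 10^-8 cm.
With Z = 4, ρ = Z·M/(N_A·a³) = 4 × 40.08 / (6.022 × 10²³ × 1.730 × 10^-22) = 1.539 g/cm³.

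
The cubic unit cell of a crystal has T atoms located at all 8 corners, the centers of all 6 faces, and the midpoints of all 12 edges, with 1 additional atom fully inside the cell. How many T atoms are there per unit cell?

Corner atoms are shared by 8 cells (1/8 each), face atoms by 2 (1/2 each), edge atoms by 4 (1/4 each), interior atoms are unshared.
Net atoms = 8 × 1/8 + 6 × 1/2 + 12 × 1/4 + 1 = 1 + 3 + 3 + 1 = 8.

8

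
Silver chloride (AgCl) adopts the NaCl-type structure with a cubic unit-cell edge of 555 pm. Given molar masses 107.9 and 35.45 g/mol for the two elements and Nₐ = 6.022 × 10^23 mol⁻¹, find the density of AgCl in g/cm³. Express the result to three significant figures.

5.57 g/cm³

The NaCl-type structure contains Z = 4 formula units per cell; M(AgCl) = 107.9 + 35.45 = 143.35 g/mol.
a³ = (5.550 × 10^-8 cm)³ = 1.710 × 10^-22 cm³.
ρ = 4 × 143.35 / (6.022 × 10²³ × 1.710 × 10^-22) = 5.570 g/cm³.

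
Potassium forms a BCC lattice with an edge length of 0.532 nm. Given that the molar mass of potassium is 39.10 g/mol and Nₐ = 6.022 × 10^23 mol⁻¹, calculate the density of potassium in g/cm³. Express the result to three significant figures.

A BCC unit cell contains Z = 2 atoms.
Cell volume: a³ = (0.532 nm)³ = (5.320 × 10^-8 cm)³ = 1.506 × 10^-22 cm³.
ρ = Z·M/(N_A·a³) = 2 × 39.10 / (6.022 × 10²³ × 1.506 × 10^-22) = 0.8624 g/cm³.

0.862 g/cm³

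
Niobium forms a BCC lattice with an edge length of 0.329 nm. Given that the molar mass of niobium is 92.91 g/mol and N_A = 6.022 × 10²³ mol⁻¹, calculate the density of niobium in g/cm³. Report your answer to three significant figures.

A BCC unit cell contains Z = 2 atoms.
Cell volume: a³ = (0.329 nm)³ = (3.290 × 10^-8 cm)³ = 3.561 × 10^-23 cm³.
ρ = Z·M/(N_A·a³) = 2 × 92.91 / (6.022 × 10²³ × 3.561 × 10^-23) = 8.665 g/cm³.

8.66 g/cm³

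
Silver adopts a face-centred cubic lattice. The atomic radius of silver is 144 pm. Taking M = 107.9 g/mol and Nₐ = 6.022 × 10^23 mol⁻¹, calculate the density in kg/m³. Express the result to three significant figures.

In an FCC lattice, atoms touch along the face diagonal, so √2·a = 4r, giving a = 407.3 pm = 4.073 × 10^-8 cm.
With Z = 4, ρ = Z·M/(N_A·a³) = 4 × 107.9 / (6.022 × 10²³ × 6.757 × 10^-23) = 10.61 g/cm³ = 10600 kg/m³.

10600 kg/m³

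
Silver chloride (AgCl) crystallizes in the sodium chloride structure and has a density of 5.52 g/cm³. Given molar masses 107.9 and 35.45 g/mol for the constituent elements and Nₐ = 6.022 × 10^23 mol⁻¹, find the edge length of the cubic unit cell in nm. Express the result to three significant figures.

0.557 nm

M(AgCl) = 143.35 g/mol; Z = 4 formula units per cell.
a³ = Z·M/(N_A·ρ) = 4 × 143.35 / (6.022 × 10²³ × 5.52) = 1.725 × 10^-22 cm³, so a = 5.567 × 10^-8 cm = 0.557 nm.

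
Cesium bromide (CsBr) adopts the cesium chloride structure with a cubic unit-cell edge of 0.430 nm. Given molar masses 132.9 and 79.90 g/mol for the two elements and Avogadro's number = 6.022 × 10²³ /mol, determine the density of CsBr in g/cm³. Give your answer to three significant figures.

The cesium chloride structure contains Z = 1 formula unit per cell; M(CsBr) = 132.9 + 79.90 = 212.8 g/mol.
a³ = (4.300 × 10^-8 cm)³ = 7.951 × 10^-23 cm³.
ρ = 1 × 212.8 / (6.022 × 10²³ × 7.951 × 10^-23) = 4.445 g/cm³.

4.44 g/cm³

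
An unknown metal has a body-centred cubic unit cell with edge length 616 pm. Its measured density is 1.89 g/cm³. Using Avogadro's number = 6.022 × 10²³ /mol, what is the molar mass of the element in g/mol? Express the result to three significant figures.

133 g/mol

A BCC cell has Z = 2 atoms; a = 6.160 × 10^-8 cm.
M = ρ·N_A·a³/Z = 1.89 × 6.022 × 10²³ × 2.337 × 10^-22 / 2 = 133 g/mol.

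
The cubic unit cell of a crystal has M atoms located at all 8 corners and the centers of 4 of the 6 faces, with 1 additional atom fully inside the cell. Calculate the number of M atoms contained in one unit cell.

Corner atoms are shared by 8 cells (1/8 each), face atoms by 2 (1/2 each), interior atoms are unshared.
Net atoms = 8 × 1/8 + 4 × 1/2 + 1 = 1 + 2 + 1 = 4.

4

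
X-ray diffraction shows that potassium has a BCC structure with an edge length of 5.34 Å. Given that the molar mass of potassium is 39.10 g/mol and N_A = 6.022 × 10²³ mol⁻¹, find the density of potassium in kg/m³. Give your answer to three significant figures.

853 kg/m³

A BCC unit cell contains Z = 2 atoms.
Cell volume: a³ = (5.34 Å)³ = (5.340 × 10^-8 cm)³ = 1.523 × 10^-22 cm³.
ρ = Z·M/(N_A·a³) = 2 × 39.10 / (6.022 × 10²³ × 1.523 × 10^-22) = 0.8528 g/cm³ = 853 kg/m³.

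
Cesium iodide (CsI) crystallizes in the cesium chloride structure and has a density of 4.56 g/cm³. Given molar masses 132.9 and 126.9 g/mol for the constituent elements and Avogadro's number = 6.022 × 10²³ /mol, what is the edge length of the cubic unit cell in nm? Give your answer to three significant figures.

M(CsI) = 259.8 g/mol; Z = 1 formula unit per cell.
a³ = Z·M/(N_A·ρ) = 1 × 259.8 / (6.022 × 10²³ × 4.56) = 9.461 × 10^-23 cm³, so a = 4.557 × 10^-8 cm = 0.456 nm.

0.456 nm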